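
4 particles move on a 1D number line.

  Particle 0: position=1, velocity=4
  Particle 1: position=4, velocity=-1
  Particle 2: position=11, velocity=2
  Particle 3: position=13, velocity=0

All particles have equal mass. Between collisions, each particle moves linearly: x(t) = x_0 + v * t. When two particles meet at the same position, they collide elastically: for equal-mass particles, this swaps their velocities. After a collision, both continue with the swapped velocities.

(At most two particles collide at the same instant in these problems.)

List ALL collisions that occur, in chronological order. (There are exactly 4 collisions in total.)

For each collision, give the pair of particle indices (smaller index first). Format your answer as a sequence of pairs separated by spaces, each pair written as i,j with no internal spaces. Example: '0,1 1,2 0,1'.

Collision at t=3/5: particles 0 and 1 swap velocities; positions: p0=17/5 p1=17/5 p2=61/5 p3=13; velocities now: v0=-1 v1=4 v2=2 v3=0
Collision at t=1: particles 2 and 3 swap velocities; positions: p0=3 p1=5 p2=13 p3=13; velocities now: v0=-1 v1=4 v2=0 v3=2
Collision at t=3: particles 1 and 2 swap velocities; positions: p0=1 p1=13 p2=13 p3=17; velocities now: v0=-1 v1=0 v2=4 v3=2
Collision at t=5: particles 2 and 3 swap velocities; positions: p0=-1 p1=13 p2=21 p3=21; velocities now: v0=-1 v1=0 v2=2 v3=4

Answer: 0,1 2,3 1,2 2,3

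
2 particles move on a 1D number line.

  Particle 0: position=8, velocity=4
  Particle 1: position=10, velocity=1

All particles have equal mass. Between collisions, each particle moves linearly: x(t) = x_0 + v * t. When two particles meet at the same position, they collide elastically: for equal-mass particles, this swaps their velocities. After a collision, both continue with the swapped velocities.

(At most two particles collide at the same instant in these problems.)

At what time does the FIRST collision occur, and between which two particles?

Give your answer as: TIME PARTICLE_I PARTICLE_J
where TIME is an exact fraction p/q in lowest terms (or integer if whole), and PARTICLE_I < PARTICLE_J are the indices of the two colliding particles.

Pair (0,1): pos 8,10 vel 4,1 -> gap=2, closing at 3/unit, collide at t=2/3
Earliest collision: t=2/3 between 0 and 1

Answer: 2/3 0 1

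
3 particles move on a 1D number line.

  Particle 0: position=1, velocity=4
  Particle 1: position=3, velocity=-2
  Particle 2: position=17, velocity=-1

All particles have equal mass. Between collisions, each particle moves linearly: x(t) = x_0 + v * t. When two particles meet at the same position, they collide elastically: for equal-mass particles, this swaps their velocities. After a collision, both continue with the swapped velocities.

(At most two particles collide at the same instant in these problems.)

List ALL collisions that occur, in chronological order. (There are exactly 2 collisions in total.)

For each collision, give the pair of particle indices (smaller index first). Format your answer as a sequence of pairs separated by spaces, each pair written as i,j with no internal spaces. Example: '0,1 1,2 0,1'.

Collision at t=1/3: particles 0 and 1 swap velocities; positions: p0=7/3 p1=7/3 p2=50/3; velocities now: v0=-2 v1=4 v2=-1
Collision at t=16/5: particles 1 and 2 swap velocities; positions: p0=-17/5 p1=69/5 p2=69/5; velocities now: v0=-2 v1=-1 v2=4

Answer: 0,1 1,2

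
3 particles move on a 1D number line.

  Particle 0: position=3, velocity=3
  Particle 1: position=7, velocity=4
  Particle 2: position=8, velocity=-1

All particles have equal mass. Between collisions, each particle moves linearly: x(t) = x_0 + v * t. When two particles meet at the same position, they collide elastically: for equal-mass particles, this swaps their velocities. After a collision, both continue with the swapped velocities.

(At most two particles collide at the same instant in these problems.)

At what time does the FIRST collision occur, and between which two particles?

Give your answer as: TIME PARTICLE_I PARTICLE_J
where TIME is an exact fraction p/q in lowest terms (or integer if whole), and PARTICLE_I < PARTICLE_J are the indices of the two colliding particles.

Pair (0,1): pos 3,7 vel 3,4 -> not approaching (rel speed -1 <= 0)
Pair (1,2): pos 7,8 vel 4,-1 -> gap=1, closing at 5/unit, collide at t=1/5
Earliest collision: t=1/5 between 1 and 2

Answer: 1/5 1 2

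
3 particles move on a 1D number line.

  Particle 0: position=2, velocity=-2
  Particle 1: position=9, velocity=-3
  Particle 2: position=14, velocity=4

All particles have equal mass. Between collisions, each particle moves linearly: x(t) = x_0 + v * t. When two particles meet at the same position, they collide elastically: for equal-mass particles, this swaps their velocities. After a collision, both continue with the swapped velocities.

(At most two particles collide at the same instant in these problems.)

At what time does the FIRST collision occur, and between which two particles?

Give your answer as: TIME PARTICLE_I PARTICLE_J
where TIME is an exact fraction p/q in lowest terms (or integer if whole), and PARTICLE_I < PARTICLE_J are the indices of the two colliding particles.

Pair (0,1): pos 2,9 vel -2,-3 -> gap=7, closing at 1/unit, collide at t=7
Pair (1,2): pos 9,14 vel -3,4 -> not approaching (rel speed -7 <= 0)
Earliest collision: t=7 between 0 and 1

Answer: 7 0 1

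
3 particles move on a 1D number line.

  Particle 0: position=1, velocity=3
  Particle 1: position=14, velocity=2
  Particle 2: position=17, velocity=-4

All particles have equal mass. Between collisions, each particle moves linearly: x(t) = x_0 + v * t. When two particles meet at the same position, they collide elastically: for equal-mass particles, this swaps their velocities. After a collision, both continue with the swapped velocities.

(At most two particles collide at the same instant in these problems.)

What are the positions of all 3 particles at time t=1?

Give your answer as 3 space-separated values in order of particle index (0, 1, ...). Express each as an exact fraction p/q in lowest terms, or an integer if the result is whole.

Answer: 4 13 16

Derivation:
Collision at t=1/2: particles 1 and 2 swap velocities; positions: p0=5/2 p1=15 p2=15; velocities now: v0=3 v1=-4 v2=2
Advance to t=1 (no further collisions before then); velocities: v0=3 v1=-4 v2=2; positions = 4 13 16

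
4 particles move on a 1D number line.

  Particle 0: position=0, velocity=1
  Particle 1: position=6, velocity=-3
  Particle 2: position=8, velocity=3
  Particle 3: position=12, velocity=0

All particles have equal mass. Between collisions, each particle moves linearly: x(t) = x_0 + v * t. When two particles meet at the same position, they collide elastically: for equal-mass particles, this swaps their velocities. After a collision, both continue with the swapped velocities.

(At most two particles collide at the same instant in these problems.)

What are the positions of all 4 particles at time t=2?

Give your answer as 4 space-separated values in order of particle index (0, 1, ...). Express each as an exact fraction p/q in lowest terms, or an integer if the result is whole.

Answer: 0 2 12 14

Derivation:
Collision at t=4/3: particles 2 and 3 swap velocities; positions: p0=4/3 p1=2 p2=12 p3=12; velocities now: v0=1 v1=-3 v2=0 v3=3
Collision at t=3/2: particles 0 and 1 swap velocities; positions: p0=3/2 p1=3/2 p2=12 p3=25/2; velocities now: v0=-3 v1=1 v2=0 v3=3
Advance to t=2 (no further collisions before then); velocities: v0=-3 v1=1 v2=0 v3=3; positions = 0 2 12 14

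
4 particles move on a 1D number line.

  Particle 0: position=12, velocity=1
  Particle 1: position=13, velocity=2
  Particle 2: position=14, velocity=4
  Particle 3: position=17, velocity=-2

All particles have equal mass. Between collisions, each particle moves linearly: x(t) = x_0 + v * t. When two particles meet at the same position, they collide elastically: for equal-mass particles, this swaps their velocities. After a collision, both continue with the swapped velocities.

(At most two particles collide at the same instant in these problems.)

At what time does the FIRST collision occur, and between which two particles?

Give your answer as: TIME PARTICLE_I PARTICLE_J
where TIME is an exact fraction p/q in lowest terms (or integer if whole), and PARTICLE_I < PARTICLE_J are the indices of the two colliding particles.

Answer: 1/2 2 3

Derivation:
Pair (0,1): pos 12,13 vel 1,2 -> not approaching (rel speed -1 <= 0)
Pair (1,2): pos 13,14 vel 2,4 -> not approaching (rel speed -2 <= 0)
Pair (2,3): pos 14,17 vel 4,-2 -> gap=3, closing at 6/unit, collide at t=1/2
Earliest collision: t=1/2 between 2 and 3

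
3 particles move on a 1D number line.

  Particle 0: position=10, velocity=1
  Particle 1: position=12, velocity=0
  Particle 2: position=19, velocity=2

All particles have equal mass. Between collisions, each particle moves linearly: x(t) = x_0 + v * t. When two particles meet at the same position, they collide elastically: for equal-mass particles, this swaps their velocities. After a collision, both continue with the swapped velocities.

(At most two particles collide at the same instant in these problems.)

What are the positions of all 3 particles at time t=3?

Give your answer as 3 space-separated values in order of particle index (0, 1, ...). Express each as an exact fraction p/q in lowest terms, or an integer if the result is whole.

Answer: 12 13 25

Derivation:
Collision at t=2: particles 0 and 1 swap velocities; positions: p0=12 p1=12 p2=23; velocities now: v0=0 v1=1 v2=2
Advance to t=3 (no further collisions before then); velocities: v0=0 v1=1 v2=2; positions = 12 13 25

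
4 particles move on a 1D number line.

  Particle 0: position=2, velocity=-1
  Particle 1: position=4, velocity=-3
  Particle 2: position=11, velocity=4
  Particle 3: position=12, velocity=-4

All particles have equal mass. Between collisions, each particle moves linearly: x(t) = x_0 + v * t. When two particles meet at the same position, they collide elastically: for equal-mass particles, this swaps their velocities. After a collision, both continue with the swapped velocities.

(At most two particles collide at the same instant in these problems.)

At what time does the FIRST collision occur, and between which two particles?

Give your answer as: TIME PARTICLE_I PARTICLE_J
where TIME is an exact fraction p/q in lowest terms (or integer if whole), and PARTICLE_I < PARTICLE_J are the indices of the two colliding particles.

Pair (0,1): pos 2,4 vel -1,-3 -> gap=2, closing at 2/unit, collide at t=1
Pair (1,2): pos 4,11 vel -3,4 -> not approaching (rel speed -7 <= 0)
Pair (2,3): pos 11,12 vel 4,-4 -> gap=1, closing at 8/unit, collide at t=1/8
Earliest collision: t=1/8 between 2 and 3

Answer: 1/8 2 3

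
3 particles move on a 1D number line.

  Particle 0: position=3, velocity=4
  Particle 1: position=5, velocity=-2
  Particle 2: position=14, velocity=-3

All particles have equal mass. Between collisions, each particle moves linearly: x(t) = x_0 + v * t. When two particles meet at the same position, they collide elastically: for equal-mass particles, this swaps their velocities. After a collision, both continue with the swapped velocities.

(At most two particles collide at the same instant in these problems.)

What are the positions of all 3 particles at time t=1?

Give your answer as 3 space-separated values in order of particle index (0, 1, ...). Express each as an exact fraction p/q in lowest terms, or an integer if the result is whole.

Answer: 3 7 11

Derivation:
Collision at t=1/3: particles 0 and 1 swap velocities; positions: p0=13/3 p1=13/3 p2=13; velocities now: v0=-2 v1=4 v2=-3
Advance to t=1 (no further collisions before then); velocities: v0=-2 v1=4 v2=-3; positions = 3 7 11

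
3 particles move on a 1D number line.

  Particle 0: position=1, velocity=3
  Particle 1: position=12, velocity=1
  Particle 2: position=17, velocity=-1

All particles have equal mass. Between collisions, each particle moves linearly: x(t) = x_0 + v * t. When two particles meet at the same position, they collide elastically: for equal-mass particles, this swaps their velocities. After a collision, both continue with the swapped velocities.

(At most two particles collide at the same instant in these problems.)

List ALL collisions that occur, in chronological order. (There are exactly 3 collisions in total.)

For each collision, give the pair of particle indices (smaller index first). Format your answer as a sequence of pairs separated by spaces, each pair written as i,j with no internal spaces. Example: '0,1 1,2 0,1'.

Answer: 1,2 0,1 1,2

Derivation:
Collision at t=5/2: particles 1 and 2 swap velocities; positions: p0=17/2 p1=29/2 p2=29/2; velocities now: v0=3 v1=-1 v2=1
Collision at t=4: particles 0 and 1 swap velocities; positions: p0=13 p1=13 p2=16; velocities now: v0=-1 v1=3 v2=1
Collision at t=11/2: particles 1 and 2 swap velocities; positions: p0=23/2 p1=35/2 p2=35/2; velocities now: v0=-1 v1=1 v2=3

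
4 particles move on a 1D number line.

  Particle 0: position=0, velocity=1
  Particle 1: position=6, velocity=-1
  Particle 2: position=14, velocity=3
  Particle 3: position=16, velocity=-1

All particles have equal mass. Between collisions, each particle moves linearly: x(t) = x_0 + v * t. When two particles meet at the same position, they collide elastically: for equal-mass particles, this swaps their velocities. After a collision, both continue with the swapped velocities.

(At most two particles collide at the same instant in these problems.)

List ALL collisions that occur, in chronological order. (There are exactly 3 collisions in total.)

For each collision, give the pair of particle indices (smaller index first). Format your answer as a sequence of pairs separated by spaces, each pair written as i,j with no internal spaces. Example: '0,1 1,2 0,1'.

Answer: 2,3 0,1 1,2

Derivation:
Collision at t=1/2: particles 2 and 3 swap velocities; positions: p0=1/2 p1=11/2 p2=31/2 p3=31/2; velocities now: v0=1 v1=-1 v2=-1 v3=3
Collision at t=3: particles 0 and 1 swap velocities; positions: p0=3 p1=3 p2=13 p3=23; velocities now: v0=-1 v1=1 v2=-1 v3=3
Collision at t=8: particles 1 and 2 swap velocities; positions: p0=-2 p1=8 p2=8 p3=38; velocities now: v0=-1 v1=-1 v2=1 v3=3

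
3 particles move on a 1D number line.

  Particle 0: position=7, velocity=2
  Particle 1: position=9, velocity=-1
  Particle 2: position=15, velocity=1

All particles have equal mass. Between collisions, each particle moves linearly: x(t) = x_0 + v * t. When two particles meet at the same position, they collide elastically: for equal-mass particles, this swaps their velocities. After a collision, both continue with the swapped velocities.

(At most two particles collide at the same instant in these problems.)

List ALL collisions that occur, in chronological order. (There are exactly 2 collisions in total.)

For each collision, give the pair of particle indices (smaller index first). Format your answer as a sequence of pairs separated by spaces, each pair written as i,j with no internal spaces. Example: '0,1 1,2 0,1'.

Collision at t=2/3: particles 0 and 1 swap velocities; positions: p0=25/3 p1=25/3 p2=47/3; velocities now: v0=-1 v1=2 v2=1
Collision at t=8: particles 1 and 2 swap velocities; positions: p0=1 p1=23 p2=23; velocities now: v0=-1 v1=1 v2=2

Answer: 0,1 1,2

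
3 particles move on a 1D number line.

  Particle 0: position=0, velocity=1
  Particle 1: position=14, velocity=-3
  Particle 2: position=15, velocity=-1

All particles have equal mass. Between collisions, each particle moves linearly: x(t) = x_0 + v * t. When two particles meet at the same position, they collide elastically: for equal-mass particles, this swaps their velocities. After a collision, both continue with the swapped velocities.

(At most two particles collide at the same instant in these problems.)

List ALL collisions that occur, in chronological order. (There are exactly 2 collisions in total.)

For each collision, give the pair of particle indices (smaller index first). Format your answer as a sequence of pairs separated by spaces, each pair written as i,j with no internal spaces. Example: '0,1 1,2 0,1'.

Collision at t=7/2: particles 0 and 1 swap velocities; positions: p0=7/2 p1=7/2 p2=23/2; velocities now: v0=-3 v1=1 v2=-1
Collision at t=15/2: particles 1 and 2 swap velocities; positions: p0=-17/2 p1=15/2 p2=15/2; velocities now: v0=-3 v1=-1 v2=1

Answer: 0,1 1,2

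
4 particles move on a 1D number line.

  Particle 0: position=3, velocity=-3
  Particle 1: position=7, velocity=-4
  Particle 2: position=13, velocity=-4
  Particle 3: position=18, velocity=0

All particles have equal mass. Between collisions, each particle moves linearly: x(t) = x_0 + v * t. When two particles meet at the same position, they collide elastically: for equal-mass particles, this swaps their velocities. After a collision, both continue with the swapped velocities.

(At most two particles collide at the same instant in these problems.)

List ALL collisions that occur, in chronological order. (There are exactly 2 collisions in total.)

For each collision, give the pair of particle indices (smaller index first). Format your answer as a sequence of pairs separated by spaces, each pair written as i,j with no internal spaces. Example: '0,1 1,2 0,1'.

Answer: 0,1 1,2

Derivation:
Collision at t=4: particles 0 and 1 swap velocities; positions: p0=-9 p1=-9 p2=-3 p3=18; velocities now: v0=-4 v1=-3 v2=-4 v3=0
Collision at t=10: particles 1 and 2 swap velocities; positions: p0=-33 p1=-27 p2=-27 p3=18; velocities now: v0=-4 v1=-4 v2=-3 v3=0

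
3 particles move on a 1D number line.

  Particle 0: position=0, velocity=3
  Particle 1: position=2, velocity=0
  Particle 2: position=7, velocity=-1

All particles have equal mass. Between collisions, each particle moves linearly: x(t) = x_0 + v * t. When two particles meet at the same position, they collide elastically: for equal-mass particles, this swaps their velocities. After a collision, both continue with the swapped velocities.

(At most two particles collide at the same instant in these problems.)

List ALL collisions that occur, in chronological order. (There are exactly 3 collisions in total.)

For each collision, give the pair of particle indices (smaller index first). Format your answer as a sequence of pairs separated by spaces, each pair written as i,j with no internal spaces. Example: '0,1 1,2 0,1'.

Answer: 0,1 1,2 0,1

Derivation:
Collision at t=2/3: particles 0 and 1 swap velocities; positions: p0=2 p1=2 p2=19/3; velocities now: v0=0 v1=3 v2=-1
Collision at t=7/4: particles 1 and 2 swap velocities; positions: p0=2 p1=21/4 p2=21/4; velocities now: v0=0 v1=-1 v2=3
Collision at t=5: particles 0 and 1 swap velocities; positions: p0=2 p1=2 p2=15; velocities now: v0=-1 v1=0 v2=3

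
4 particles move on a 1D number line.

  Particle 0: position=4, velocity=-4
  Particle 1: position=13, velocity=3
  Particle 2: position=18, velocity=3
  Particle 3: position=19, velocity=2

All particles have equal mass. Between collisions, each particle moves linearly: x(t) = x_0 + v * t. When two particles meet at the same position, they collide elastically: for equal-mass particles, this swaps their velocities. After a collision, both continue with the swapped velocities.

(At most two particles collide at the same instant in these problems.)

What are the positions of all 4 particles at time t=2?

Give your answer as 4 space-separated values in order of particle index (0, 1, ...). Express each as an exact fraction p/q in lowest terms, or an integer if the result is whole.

Collision at t=1: particles 2 and 3 swap velocities; positions: p0=0 p1=16 p2=21 p3=21; velocities now: v0=-4 v1=3 v2=2 v3=3
Advance to t=2 (no further collisions before then); velocities: v0=-4 v1=3 v2=2 v3=3; positions = -4 19 23 24

Answer: -4 19 23 24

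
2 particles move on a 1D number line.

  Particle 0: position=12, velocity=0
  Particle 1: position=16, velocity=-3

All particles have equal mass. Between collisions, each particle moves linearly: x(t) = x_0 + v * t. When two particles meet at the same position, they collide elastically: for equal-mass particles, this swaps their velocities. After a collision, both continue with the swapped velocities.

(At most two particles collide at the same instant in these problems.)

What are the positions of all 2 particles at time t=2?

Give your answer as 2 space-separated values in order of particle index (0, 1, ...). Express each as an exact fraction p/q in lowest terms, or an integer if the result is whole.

Answer: 10 12

Derivation:
Collision at t=4/3: particles 0 and 1 swap velocities; positions: p0=12 p1=12; velocities now: v0=-3 v1=0
Advance to t=2 (no further collisions before then); velocities: v0=-3 v1=0; positions = 10 12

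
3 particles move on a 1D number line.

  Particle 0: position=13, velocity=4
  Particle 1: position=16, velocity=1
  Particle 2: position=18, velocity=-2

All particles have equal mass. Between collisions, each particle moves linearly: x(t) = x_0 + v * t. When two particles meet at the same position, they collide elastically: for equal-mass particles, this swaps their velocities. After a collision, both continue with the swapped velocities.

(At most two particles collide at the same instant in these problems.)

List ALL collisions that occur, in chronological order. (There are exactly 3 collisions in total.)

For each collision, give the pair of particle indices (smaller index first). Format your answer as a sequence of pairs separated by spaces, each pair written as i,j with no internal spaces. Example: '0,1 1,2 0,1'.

Collision at t=2/3: particles 1 and 2 swap velocities; positions: p0=47/3 p1=50/3 p2=50/3; velocities now: v0=4 v1=-2 v2=1
Collision at t=5/6: particles 0 and 1 swap velocities; positions: p0=49/3 p1=49/3 p2=101/6; velocities now: v0=-2 v1=4 v2=1
Collision at t=1: particles 1 and 2 swap velocities; positions: p0=16 p1=17 p2=17; velocities now: v0=-2 v1=1 v2=4

Answer: 1,2 0,1 1,2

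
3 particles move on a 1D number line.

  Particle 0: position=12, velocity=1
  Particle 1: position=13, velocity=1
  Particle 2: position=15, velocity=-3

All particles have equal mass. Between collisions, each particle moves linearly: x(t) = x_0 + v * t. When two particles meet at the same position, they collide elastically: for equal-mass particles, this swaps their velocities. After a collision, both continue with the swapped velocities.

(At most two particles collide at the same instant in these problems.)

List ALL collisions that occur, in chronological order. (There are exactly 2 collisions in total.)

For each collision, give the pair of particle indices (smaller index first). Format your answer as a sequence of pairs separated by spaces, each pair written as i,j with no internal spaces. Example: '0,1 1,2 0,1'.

Answer: 1,2 0,1

Derivation:
Collision at t=1/2: particles 1 and 2 swap velocities; positions: p0=25/2 p1=27/2 p2=27/2; velocities now: v0=1 v1=-3 v2=1
Collision at t=3/4: particles 0 and 1 swap velocities; positions: p0=51/4 p1=51/4 p2=55/4; velocities now: v0=-3 v1=1 v2=1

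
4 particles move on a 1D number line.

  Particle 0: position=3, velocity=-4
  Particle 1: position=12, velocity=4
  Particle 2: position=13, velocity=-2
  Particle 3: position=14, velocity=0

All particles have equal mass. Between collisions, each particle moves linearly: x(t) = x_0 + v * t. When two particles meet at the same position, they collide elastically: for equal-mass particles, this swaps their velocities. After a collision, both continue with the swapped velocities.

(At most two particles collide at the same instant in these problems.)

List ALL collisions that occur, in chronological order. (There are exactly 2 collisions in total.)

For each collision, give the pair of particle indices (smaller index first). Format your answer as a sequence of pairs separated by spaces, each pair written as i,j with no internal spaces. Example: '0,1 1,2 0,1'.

Collision at t=1/6: particles 1 and 2 swap velocities; positions: p0=7/3 p1=38/3 p2=38/3 p3=14; velocities now: v0=-4 v1=-2 v2=4 v3=0
Collision at t=1/2: particles 2 and 3 swap velocities; positions: p0=1 p1=12 p2=14 p3=14; velocities now: v0=-4 v1=-2 v2=0 v3=4

Answer: 1,2 2,3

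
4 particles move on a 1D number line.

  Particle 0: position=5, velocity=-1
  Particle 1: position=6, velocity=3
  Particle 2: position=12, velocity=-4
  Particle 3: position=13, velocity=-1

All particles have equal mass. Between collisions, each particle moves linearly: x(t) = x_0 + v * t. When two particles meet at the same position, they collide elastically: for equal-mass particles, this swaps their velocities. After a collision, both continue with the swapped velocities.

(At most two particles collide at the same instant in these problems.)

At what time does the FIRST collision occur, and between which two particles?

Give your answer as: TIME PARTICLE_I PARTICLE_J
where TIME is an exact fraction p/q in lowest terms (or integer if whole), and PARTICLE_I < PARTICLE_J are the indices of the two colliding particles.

Answer: 6/7 1 2

Derivation:
Pair (0,1): pos 5,6 vel -1,3 -> not approaching (rel speed -4 <= 0)
Pair (1,2): pos 6,12 vel 3,-4 -> gap=6, closing at 7/unit, collide at t=6/7
Pair (2,3): pos 12,13 vel -4,-1 -> not approaching (rel speed -3 <= 0)
Earliest collision: t=6/7 between 1 and 2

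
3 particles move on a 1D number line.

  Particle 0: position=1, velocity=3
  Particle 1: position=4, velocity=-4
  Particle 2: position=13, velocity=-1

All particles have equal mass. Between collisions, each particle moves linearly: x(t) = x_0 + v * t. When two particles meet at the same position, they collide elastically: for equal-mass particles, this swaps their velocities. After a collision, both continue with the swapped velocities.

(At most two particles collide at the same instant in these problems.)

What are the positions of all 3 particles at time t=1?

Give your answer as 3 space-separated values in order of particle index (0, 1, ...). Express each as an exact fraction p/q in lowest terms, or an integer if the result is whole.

Collision at t=3/7: particles 0 and 1 swap velocities; positions: p0=16/7 p1=16/7 p2=88/7; velocities now: v0=-4 v1=3 v2=-1
Advance to t=1 (no further collisions before then); velocities: v0=-4 v1=3 v2=-1; positions = 0 4 12

Answer: 0 4 12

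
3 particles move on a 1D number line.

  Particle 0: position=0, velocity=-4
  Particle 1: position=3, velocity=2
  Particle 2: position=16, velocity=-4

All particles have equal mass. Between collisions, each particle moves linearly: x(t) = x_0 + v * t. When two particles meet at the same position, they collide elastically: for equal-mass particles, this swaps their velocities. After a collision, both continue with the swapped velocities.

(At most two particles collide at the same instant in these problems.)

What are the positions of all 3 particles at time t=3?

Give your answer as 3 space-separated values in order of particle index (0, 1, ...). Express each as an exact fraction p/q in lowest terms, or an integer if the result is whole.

Answer: -12 4 9

Derivation:
Collision at t=13/6: particles 1 and 2 swap velocities; positions: p0=-26/3 p1=22/3 p2=22/3; velocities now: v0=-4 v1=-4 v2=2
Advance to t=3 (no further collisions before then); velocities: v0=-4 v1=-4 v2=2; positions = -12 4 9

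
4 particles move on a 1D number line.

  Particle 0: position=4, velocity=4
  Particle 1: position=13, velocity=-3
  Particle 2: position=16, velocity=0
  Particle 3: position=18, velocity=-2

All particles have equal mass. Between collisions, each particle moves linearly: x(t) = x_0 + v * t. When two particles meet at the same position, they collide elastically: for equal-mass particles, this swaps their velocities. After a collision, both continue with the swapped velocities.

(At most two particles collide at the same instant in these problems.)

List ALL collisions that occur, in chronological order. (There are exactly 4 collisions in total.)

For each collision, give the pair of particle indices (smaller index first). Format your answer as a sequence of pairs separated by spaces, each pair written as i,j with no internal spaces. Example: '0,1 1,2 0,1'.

Collision at t=1: particles 2 and 3 swap velocities; positions: p0=8 p1=10 p2=16 p3=16; velocities now: v0=4 v1=-3 v2=-2 v3=0
Collision at t=9/7: particles 0 and 1 swap velocities; positions: p0=64/7 p1=64/7 p2=108/7 p3=16; velocities now: v0=-3 v1=4 v2=-2 v3=0
Collision at t=7/3: particles 1 and 2 swap velocities; positions: p0=6 p1=40/3 p2=40/3 p3=16; velocities now: v0=-3 v1=-2 v2=4 v3=0
Collision at t=3: particles 2 and 3 swap velocities; positions: p0=4 p1=12 p2=16 p3=16; velocities now: v0=-3 v1=-2 v2=0 v3=4

Answer: 2,3 0,1 1,2 2,3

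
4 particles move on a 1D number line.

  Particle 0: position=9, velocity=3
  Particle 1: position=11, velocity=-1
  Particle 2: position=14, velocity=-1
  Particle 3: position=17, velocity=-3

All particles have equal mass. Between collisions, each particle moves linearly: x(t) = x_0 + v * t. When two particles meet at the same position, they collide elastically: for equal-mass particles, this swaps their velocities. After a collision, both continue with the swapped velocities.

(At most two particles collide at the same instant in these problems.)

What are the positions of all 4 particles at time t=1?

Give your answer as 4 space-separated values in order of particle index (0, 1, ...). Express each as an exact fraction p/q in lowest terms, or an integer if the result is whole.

Collision at t=1/2: particles 0 and 1 swap velocities; positions: p0=21/2 p1=21/2 p2=27/2 p3=31/2; velocities now: v0=-1 v1=3 v2=-1 v3=-3
Advance to t=1 (no further collisions before then); velocities: v0=-1 v1=3 v2=-1 v3=-3; positions = 10 12 13 14

Answer: 10 12 13 14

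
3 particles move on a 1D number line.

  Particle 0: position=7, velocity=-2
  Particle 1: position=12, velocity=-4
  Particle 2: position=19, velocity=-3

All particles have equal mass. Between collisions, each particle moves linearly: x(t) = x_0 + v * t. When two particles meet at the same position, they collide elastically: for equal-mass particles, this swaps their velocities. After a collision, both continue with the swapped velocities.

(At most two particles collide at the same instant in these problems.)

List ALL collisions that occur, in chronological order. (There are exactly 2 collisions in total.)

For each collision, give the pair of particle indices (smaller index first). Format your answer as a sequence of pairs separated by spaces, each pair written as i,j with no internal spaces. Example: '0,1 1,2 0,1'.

Answer: 0,1 1,2

Derivation:
Collision at t=5/2: particles 0 and 1 swap velocities; positions: p0=2 p1=2 p2=23/2; velocities now: v0=-4 v1=-2 v2=-3
Collision at t=12: particles 1 and 2 swap velocities; positions: p0=-36 p1=-17 p2=-17; velocities now: v0=-4 v1=-3 v2=-2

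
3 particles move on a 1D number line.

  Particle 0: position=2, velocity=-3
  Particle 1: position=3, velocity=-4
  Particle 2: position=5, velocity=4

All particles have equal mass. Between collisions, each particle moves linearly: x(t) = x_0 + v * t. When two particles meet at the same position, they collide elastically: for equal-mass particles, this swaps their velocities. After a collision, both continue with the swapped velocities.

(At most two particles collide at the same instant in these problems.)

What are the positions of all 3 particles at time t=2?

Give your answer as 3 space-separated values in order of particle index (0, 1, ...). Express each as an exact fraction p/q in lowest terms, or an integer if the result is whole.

Answer: -5 -4 13

Derivation:
Collision at t=1: particles 0 and 1 swap velocities; positions: p0=-1 p1=-1 p2=9; velocities now: v0=-4 v1=-3 v2=4
Advance to t=2 (no further collisions before then); velocities: v0=-4 v1=-3 v2=4; positions = -5 -4 13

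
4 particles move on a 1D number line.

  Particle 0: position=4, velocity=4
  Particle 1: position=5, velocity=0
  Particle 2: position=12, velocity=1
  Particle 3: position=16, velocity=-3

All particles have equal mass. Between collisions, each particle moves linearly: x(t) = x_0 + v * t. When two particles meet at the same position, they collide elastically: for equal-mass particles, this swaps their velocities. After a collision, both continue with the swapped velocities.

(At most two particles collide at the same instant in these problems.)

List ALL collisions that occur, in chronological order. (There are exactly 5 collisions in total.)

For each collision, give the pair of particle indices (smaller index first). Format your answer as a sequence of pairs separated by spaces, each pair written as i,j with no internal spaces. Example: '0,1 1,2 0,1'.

Collision at t=1/4: particles 0 and 1 swap velocities; positions: p0=5 p1=5 p2=49/4 p3=61/4; velocities now: v0=0 v1=4 v2=1 v3=-3
Collision at t=1: particles 2 and 3 swap velocities; positions: p0=5 p1=8 p2=13 p3=13; velocities now: v0=0 v1=4 v2=-3 v3=1
Collision at t=12/7: particles 1 and 2 swap velocities; positions: p0=5 p1=76/7 p2=76/7 p3=96/7; velocities now: v0=0 v1=-3 v2=4 v3=1
Collision at t=8/3: particles 2 and 3 swap velocities; positions: p0=5 p1=8 p2=44/3 p3=44/3; velocities now: v0=0 v1=-3 v2=1 v3=4
Collision at t=11/3: particles 0 and 1 swap velocities; positions: p0=5 p1=5 p2=47/3 p3=56/3; velocities now: v0=-3 v1=0 v2=1 v3=4

Answer: 0,1 2,3 1,2 2,3 0,1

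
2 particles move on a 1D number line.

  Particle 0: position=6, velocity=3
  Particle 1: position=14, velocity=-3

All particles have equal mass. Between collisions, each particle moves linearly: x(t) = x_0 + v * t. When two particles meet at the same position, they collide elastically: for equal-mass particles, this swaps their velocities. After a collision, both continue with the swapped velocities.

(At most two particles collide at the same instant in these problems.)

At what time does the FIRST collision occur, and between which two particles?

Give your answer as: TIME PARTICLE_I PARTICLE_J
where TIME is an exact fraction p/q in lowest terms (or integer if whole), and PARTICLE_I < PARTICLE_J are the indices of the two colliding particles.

Answer: 4/3 0 1

Derivation:
Pair (0,1): pos 6,14 vel 3,-3 -> gap=8, closing at 6/unit, collide at t=4/3
Earliest collision: t=4/3 between 0 and 1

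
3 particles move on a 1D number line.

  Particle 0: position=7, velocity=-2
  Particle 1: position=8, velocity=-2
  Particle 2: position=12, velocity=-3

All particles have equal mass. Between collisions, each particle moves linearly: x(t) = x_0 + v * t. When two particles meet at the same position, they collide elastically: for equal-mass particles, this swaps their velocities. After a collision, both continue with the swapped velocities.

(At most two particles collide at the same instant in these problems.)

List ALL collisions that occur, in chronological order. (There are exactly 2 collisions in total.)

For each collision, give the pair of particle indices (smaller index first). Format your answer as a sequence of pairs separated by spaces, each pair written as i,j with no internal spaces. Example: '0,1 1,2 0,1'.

Answer: 1,2 0,1

Derivation:
Collision at t=4: particles 1 and 2 swap velocities; positions: p0=-1 p1=0 p2=0; velocities now: v0=-2 v1=-3 v2=-2
Collision at t=5: particles 0 and 1 swap velocities; positions: p0=-3 p1=-3 p2=-2; velocities now: v0=-3 v1=-2 v2=-2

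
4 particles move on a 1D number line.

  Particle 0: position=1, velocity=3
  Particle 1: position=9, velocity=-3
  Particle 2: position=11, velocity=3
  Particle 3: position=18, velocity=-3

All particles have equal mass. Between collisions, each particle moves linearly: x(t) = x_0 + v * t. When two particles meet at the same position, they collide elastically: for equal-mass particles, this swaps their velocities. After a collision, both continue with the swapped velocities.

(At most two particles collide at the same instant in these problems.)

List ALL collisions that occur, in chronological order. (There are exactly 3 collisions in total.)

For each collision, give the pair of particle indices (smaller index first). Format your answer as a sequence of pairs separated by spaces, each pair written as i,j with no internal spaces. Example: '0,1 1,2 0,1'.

Answer: 2,3 0,1 1,2

Derivation:
Collision at t=7/6: particles 2 and 3 swap velocities; positions: p0=9/2 p1=11/2 p2=29/2 p3=29/2; velocities now: v0=3 v1=-3 v2=-3 v3=3
Collision at t=4/3: particles 0 and 1 swap velocities; positions: p0=5 p1=5 p2=14 p3=15; velocities now: v0=-3 v1=3 v2=-3 v3=3
Collision at t=17/6: particles 1 and 2 swap velocities; positions: p0=1/2 p1=19/2 p2=19/2 p3=39/2; velocities now: v0=-3 v1=-3 v2=3 v3=3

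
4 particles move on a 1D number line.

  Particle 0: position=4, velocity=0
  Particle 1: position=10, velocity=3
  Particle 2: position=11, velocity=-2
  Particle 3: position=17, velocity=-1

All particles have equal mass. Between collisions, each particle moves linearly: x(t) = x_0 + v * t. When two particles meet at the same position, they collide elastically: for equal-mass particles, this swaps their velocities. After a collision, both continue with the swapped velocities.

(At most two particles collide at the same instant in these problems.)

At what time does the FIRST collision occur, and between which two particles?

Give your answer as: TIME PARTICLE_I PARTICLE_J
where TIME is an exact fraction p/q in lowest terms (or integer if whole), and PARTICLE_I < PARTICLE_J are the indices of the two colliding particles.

Pair (0,1): pos 4,10 vel 0,3 -> not approaching (rel speed -3 <= 0)
Pair (1,2): pos 10,11 vel 3,-2 -> gap=1, closing at 5/unit, collide at t=1/5
Pair (2,3): pos 11,17 vel -2,-1 -> not approaching (rel speed -1 <= 0)
Earliest collision: t=1/5 between 1 and 2

Answer: 1/5 1 2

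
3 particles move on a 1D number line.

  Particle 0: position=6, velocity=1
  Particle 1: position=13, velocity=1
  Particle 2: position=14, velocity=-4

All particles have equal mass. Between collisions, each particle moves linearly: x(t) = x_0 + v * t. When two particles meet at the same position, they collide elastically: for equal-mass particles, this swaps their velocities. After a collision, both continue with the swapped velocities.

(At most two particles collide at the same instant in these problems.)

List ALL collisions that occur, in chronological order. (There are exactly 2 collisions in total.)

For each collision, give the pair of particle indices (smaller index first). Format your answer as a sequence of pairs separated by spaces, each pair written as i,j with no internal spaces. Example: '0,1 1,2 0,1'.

Collision at t=1/5: particles 1 and 2 swap velocities; positions: p0=31/5 p1=66/5 p2=66/5; velocities now: v0=1 v1=-4 v2=1
Collision at t=8/5: particles 0 and 1 swap velocities; positions: p0=38/5 p1=38/5 p2=73/5; velocities now: v0=-4 v1=1 v2=1

Answer: 1,2 0,1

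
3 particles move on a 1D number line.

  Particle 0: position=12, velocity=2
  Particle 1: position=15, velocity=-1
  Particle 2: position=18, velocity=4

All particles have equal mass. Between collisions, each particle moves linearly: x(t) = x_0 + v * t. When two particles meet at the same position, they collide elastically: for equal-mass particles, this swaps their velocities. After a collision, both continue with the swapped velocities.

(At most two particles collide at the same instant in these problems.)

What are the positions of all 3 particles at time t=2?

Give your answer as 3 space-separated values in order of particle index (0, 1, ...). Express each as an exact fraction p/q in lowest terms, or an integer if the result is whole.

Answer: 13 16 26

Derivation:
Collision at t=1: particles 0 and 1 swap velocities; positions: p0=14 p1=14 p2=22; velocities now: v0=-1 v1=2 v2=4
Advance to t=2 (no further collisions before then); velocities: v0=-1 v1=2 v2=4; positions = 13 16 26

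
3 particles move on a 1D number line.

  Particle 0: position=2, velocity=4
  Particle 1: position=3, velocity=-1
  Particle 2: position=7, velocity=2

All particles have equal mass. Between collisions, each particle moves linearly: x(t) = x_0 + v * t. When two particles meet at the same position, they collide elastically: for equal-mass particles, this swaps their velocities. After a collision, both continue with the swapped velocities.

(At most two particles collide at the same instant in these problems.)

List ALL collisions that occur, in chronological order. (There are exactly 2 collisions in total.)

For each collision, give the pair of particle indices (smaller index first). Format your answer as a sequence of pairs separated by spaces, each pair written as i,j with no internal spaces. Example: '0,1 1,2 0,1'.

Collision at t=1/5: particles 0 and 1 swap velocities; positions: p0=14/5 p1=14/5 p2=37/5; velocities now: v0=-1 v1=4 v2=2
Collision at t=5/2: particles 1 and 2 swap velocities; positions: p0=1/2 p1=12 p2=12; velocities now: v0=-1 v1=2 v2=4

Answer: 0,1 1,2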